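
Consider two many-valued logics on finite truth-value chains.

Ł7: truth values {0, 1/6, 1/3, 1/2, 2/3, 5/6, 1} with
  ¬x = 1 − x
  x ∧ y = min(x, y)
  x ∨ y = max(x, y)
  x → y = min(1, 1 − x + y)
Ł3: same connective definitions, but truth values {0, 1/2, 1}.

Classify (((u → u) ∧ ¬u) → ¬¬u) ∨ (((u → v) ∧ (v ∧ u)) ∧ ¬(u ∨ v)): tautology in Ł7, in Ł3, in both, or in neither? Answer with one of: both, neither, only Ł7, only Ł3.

In Ł7: at u = 0, v = 0 the value is 0 — not a tautology.
In Ł3: at u = 0, v = 0 the value is 0 — not a tautology.

neither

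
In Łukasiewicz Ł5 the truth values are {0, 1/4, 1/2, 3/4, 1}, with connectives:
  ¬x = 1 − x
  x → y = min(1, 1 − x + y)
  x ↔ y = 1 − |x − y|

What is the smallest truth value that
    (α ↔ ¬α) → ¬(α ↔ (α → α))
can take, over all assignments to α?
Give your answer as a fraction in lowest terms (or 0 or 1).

Take α = 1/2:
¬α = ¬1/2 = 1/2
α ↔ ¬α = 1/2 ↔ 1/2 = 1
α → α = 1/2 → 1/2 = 1
α ↔ (α → α) = 1/2 ↔ 1 = 1/2
¬(α ↔ (α → α)) = ¬1/2 = 1/2
(α ↔ ¬α) → ¬(α ↔ (α → α)) = 1 → 1/2 = 1/2
No assignment yields a value below 1/2, so this is the minimum.

1/2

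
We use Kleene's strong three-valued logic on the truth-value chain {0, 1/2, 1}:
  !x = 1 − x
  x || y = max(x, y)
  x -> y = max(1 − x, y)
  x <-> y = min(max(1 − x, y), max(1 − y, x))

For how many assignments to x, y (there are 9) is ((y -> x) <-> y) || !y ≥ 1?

4

x = 0, y = 0 ↦ 1  ≥
x = 0, y = 1/2 ↦ 1/2  <
x = 0, y = 1 ↦ 0  <
x = 1/2, y = 0 ↦ 1  ≥
x = 1/2, y = 1/2 ↦ 1/2  <
x = 1/2, y = 1 ↦ 1/2  <
x = 1, y = 0 ↦ 1  ≥
x = 1, y = 1/2 ↦ 1/2  <
x = 1, y = 1 ↦ 1  ≥
So 4 of the 9 assignments meet the threshold.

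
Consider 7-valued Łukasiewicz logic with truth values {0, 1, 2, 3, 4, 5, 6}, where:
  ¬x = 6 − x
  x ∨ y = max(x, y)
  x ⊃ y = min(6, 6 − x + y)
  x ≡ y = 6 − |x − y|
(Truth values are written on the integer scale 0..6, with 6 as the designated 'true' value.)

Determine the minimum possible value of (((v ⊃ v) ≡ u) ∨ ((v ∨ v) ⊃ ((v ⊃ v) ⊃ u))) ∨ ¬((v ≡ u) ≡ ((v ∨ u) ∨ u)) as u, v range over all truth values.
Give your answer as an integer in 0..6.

2

Take u = 0, v = 4:
v ⊃ v = 4 ⊃ 4 = 6
(v ⊃ v) ≡ u = 6 ≡ 0 = 0
v ∨ v = 4 ∨ 4 = 4
v ⊃ v = 4 ⊃ 4 = 6
(v ⊃ v) ⊃ u = 6 ⊃ 0 = 0
(v ∨ v) ⊃ ((v ⊃ v) ⊃ u) = 4 ⊃ 0 = 2
((v ⊃ v) ≡ u) ∨ ((v ∨ v) ⊃ ((v ⊃ v) ⊃ u)) = 0 ∨ 2 = 2
v ≡ u = 4 ≡ 0 = 2
v ∨ u = 4 ∨ 0 = 4
(v ∨ u) ∨ u = 4 ∨ 0 = 4
(v ≡ u) ≡ ((v ∨ u) ∨ u) = 2 ≡ 4 = 4
¬((v ≡ u) ≡ ((v ∨ u) ∨ u)) = ¬4 = 2
(((v ⊃ v) ≡ u) ∨ ((v ∨ v) ⊃ ((v ⊃ v) ⊃ u))) ∨ ¬((v ≡ u) ≡ ((v ∨ u) ∨ u)) = 2 ∨ 2 = 2
No assignment yields a value below 2, so this is the minimum.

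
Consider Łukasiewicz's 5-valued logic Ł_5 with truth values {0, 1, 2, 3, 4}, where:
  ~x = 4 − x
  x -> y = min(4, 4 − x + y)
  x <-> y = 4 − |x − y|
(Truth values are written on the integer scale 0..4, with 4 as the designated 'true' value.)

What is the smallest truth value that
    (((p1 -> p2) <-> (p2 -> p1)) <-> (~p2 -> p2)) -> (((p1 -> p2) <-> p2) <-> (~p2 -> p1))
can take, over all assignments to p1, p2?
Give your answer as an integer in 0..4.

2

Take p1 = 2, p2 = 2:
p1 -> p2 = 2 -> 2 = 4
p2 -> p1 = 2 -> 2 = 4
(p1 -> p2) <-> (p2 -> p1) = 4 <-> 4 = 4
~p2 = ~2 = 2
~p2 -> p2 = 2 -> 2 = 4
((p1 -> p2) <-> (p2 -> p1)) <-> (~p2 -> p2) = 4 <-> 4 = 4
p1 -> p2 = 2 -> 2 = 4
(p1 -> p2) <-> p2 = 4 <-> 2 = 2
~p2 = ~2 = 2
~p2 -> p1 = 2 -> 2 = 4
((p1 -> p2) <-> p2) <-> (~p2 -> p1) = 2 <-> 4 = 2
(((p1 -> p2) <-> (p2 -> p1)) <-> (~p2 -> p2)) -> (((p1 -> p2) <-> p2) <-> (~p2 -> p1)) = 4 -> 2 = 2
No assignment yields a value below 2, so this is the minimum.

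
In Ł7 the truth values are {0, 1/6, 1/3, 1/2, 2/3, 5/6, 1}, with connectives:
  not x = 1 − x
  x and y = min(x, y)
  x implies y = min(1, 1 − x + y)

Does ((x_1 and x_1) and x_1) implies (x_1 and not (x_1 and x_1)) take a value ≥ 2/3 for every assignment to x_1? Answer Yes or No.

No

Counterexample: take x_1 = 5/6.
x_1 and x_1 = 5/6 and 5/6 = 5/6
(x_1 and x_1) and x_1 = 5/6 and 5/6 = 5/6
x_1 and x_1 = 5/6 and 5/6 = 5/6
not (x_1 and x_1) = not 5/6 = 1/6
x_1 and not (x_1 and x_1) = 5/6 and 1/6 = 1/6
((x_1 and x_1) and x_1) implies (x_1 and not (x_1 and x_1)) = 5/6 implies 1/6 = 1/3
This gives 1/3, which is below 2/3.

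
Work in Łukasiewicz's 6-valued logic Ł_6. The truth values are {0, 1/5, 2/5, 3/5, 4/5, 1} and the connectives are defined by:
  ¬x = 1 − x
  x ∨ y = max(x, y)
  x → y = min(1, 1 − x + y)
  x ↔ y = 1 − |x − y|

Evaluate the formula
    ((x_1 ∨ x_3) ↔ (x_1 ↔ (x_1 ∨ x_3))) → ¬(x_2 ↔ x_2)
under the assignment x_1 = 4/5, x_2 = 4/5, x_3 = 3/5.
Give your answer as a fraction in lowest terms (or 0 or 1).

1/5

x_1 ∨ x_3 = 4/5 ∨ 3/5 = 4/5
x_1 ∨ x_3 = 4/5 ∨ 3/5 = 4/5
x_1 ↔ (x_1 ∨ x_3) = 4/5 ↔ 4/5 = 1
(x_1 ∨ x_3) ↔ (x_1 ↔ (x_1 ∨ x_3)) = 4/5 ↔ 1 = 4/5
x_2 ↔ x_2 = 4/5 ↔ 4/5 = 1
¬(x_2 ↔ x_2) = ¬1 = 0
((x_1 ∨ x_3) ↔ (x_1 ↔ (x_1 ∨ x_3))) → ¬(x_2 ↔ x_2) = 4/5 → 0 = 1/5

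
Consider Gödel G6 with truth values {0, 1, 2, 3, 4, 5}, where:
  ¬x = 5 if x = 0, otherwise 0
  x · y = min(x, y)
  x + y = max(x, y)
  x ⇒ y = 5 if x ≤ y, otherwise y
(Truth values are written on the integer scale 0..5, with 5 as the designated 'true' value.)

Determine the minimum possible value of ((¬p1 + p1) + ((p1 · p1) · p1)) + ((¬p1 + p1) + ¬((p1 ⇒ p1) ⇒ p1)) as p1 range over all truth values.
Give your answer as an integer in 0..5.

1

Take p1 = 1:
¬p1 = ¬1 = 0
¬p1 + p1 = 0 + 1 = 1
p1 · p1 = 1 · 1 = 1
(p1 · p1) · p1 = 1 · 1 = 1
(¬p1 + p1) + ((p1 · p1) · p1) = 1 + 1 = 1
¬p1 = ¬1 = 0
¬p1 + p1 = 0 + 1 = 1
p1 ⇒ p1 = 1 ⇒ 1 = 5
(p1 ⇒ p1) ⇒ p1 = 5 ⇒ 1 = 1
¬((p1 ⇒ p1) ⇒ p1) = ¬1 = 0
(¬p1 + p1) + ¬((p1 ⇒ p1) ⇒ p1) = 1 + 0 = 1
((¬p1 + p1) + ((p1 · p1) · p1)) + ((¬p1 + p1) + ¬((p1 ⇒ p1) ⇒ p1)) = 1 + 1 = 1
No assignment yields a value below 1, so this is the minimum.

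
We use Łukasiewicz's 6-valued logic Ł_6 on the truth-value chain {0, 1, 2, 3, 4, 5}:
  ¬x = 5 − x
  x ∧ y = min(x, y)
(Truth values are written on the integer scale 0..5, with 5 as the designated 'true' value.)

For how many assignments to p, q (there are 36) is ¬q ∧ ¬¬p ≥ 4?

value 5: 1 assignment (counts)
value 4: 3 assignments (counts)
value 3: 5 assignments
value 2: 7 assignments
value 1: 9 assignments
value 0: 11 assignments
So 4 of the 36 assignments meet the threshold.

4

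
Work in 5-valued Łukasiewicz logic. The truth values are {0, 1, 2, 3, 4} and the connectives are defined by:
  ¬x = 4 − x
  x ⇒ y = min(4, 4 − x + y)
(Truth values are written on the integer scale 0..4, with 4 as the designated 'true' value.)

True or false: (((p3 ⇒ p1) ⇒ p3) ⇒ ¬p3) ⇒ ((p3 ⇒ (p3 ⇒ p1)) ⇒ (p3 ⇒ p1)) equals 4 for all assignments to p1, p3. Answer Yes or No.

No

Counterexample: take p1 = 0, p3 = 1.
p3 ⇒ p1 = 1 ⇒ 0 = 3
(p3 ⇒ p1) ⇒ p3 = 3 ⇒ 1 = 2
¬p3 = ¬1 = 3
((p3 ⇒ p1) ⇒ p3) ⇒ ¬p3 = 2 ⇒ 3 = 4
p3 ⇒ p1 = 1 ⇒ 0 = 3
p3 ⇒ (p3 ⇒ p1) = 1 ⇒ 3 = 4
p3 ⇒ p1 = 1 ⇒ 0 = 3
(p3 ⇒ (p3 ⇒ p1)) ⇒ (p3 ⇒ p1) = 4 ⇒ 3 = 3
(((p3 ⇒ p1) ⇒ p3) ⇒ ¬p3) ⇒ ((p3 ⇒ (p3 ⇒ p1)) ⇒ (p3 ⇒ p1)) = 4 ⇒ 3 = 3
This gives 3 ≠ 4.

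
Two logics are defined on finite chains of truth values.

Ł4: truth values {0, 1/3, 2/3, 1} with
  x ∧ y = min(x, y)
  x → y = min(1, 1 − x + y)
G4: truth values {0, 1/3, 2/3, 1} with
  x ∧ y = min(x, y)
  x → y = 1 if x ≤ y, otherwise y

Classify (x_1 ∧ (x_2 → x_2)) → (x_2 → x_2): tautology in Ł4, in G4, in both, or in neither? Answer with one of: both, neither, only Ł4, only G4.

both

In Ł4: every assignment gives 1 — tautology.
In G4: every assignment gives 1 — tautology.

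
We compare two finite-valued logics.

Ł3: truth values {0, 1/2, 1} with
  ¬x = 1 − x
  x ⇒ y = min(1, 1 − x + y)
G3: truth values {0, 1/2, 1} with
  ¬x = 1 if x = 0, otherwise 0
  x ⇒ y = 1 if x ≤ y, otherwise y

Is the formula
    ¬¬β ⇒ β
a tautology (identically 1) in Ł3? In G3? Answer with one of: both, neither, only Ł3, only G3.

In Ł3: every assignment gives 1 — tautology.
In G3: at β = 1/2 the value is 1/2 — not a tautology.

only Ł3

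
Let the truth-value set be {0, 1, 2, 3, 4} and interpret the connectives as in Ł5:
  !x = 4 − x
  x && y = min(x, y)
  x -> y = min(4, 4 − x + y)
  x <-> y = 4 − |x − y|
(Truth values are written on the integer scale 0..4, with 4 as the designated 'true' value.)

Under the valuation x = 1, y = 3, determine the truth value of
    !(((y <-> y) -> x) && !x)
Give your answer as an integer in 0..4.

y <-> y = 3 <-> 3 = 4
(y <-> y) -> x = 4 -> 1 = 1
!x = !1 = 3
((y <-> y) -> x) && !x = 1 && 3 = 1
!(((y <-> y) -> x) && !x) = !1 = 3

3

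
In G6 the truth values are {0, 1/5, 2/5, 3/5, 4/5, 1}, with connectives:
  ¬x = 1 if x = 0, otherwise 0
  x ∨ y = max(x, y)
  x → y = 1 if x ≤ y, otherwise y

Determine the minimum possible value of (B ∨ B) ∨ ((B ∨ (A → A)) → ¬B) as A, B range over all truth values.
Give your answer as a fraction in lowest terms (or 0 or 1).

1/5

Take A = 0, B = 1/5:
B ∨ B = 1/5 ∨ 1/5 = 1/5
A → A = 0 → 0 = 1
B ∨ (A → A) = 1/5 ∨ 1 = 1
¬B = ¬1/5 = 0
(B ∨ (A → A)) → ¬B = 1 → 0 = 0
(B ∨ B) ∨ ((B ∨ (A → A)) → ¬B) = 1/5 ∨ 0 = 1/5
No assignment yields a value below 1/5, so this is the minimum.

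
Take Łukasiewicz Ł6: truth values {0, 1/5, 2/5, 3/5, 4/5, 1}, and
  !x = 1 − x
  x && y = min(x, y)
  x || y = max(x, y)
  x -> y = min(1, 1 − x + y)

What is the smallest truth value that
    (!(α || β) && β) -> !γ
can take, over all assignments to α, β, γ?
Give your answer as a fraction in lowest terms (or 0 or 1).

Take α = 0, β = 2/5, γ = 1:
α || β = 0 || 2/5 = 2/5
!(α || β) = !2/5 = 3/5
!(α || β) && β = 3/5 && 2/5 = 2/5
!γ = !1 = 0
(!(α || β) && β) -> !γ = 2/5 -> 0 = 3/5
No assignment yields a value below 3/5, so this is the minimum.

3/5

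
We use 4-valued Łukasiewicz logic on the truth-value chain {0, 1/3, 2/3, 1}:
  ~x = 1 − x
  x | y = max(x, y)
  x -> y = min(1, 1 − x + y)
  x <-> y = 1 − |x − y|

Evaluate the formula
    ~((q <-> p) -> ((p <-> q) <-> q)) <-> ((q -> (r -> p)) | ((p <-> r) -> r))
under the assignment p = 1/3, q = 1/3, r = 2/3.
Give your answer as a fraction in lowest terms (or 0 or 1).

q <-> p = 1/3 <-> 1/3 = 1
p <-> q = 1/3 <-> 1/3 = 1
(p <-> q) <-> q = 1 <-> 1/3 = 1/3
(q <-> p) -> ((p <-> q) <-> q) = 1 -> 1/3 = 1/3
~((q <-> p) -> ((p <-> q) <-> q)) = ~1/3 = 2/3
r -> p = 2/3 -> 1/3 = 2/3
q -> (r -> p) = 1/3 -> 2/3 = 1
p <-> r = 1/3 <-> 2/3 = 2/3
(p <-> r) -> r = 2/3 -> 2/3 = 1
(q -> (r -> p)) | ((p <-> r) -> r) = 1 | 1 = 1
~((q <-> p) -> ((p <-> q) <-> q)) <-> ((q -> (r -> p)) | ((p <-> r) -> r)) = 2/3 <-> 1 = 2/3

2/3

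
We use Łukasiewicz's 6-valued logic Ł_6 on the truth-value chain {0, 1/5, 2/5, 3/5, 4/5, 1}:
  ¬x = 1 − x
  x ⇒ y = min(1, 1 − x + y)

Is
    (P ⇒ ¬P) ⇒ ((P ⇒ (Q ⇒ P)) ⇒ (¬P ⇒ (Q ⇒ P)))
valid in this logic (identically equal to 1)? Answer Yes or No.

No

Counterexample: take P = 0, Q = 1/5.
¬P = ¬0 = 1
P ⇒ ¬P = 0 ⇒ 1 = 1
Q ⇒ P = 1/5 ⇒ 0 = 4/5
P ⇒ (Q ⇒ P) = 0 ⇒ 4/5 = 1
¬P = ¬0 = 1
Q ⇒ P = 1/5 ⇒ 0 = 4/5
¬P ⇒ (Q ⇒ P) = 1 ⇒ 4/5 = 4/5
(P ⇒ (Q ⇒ P)) ⇒ (¬P ⇒ (Q ⇒ P)) = 1 ⇒ 4/5 = 4/5
(P ⇒ ¬P) ⇒ ((P ⇒ (Q ⇒ P)) ⇒ (¬P ⇒ (Q ⇒ P))) = 1 ⇒ 4/5 = 4/5
This gives 4/5 ≠ 1.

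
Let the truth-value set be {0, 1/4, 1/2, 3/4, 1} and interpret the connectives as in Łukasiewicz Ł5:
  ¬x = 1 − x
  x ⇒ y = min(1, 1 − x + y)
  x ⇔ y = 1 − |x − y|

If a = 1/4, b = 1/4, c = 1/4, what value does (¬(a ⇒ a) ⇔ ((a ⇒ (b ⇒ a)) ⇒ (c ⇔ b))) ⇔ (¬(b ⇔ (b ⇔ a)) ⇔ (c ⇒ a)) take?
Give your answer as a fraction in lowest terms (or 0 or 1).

a ⇒ a = 1/4 ⇒ 1/4 = 1
¬(a ⇒ a) = ¬1 = 0
b ⇒ a = 1/4 ⇒ 1/4 = 1
a ⇒ (b ⇒ a) = 1/4 ⇒ 1 = 1
c ⇔ b = 1/4 ⇔ 1/4 = 1
(a ⇒ (b ⇒ a)) ⇒ (c ⇔ b) = 1 ⇒ 1 = 1
¬(a ⇒ a) ⇔ ((a ⇒ (b ⇒ a)) ⇒ (c ⇔ b)) = 0 ⇔ 1 = 0
b ⇔ a = 1/4 ⇔ 1/4 = 1
b ⇔ (b ⇔ a) = 1/4 ⇔ 1 = 1/4
¬(b ⇔ (b ⇔ a)) = ¬1/4 = 3/4
c ⇒ a = 1/4 ⇒ 1/4 = 1
¬(b ⇔ (b ⇔ a)) ⇔ (c ⇒ a) = 3/4 ⇔ 1 = 3/4
(¬(a ⇒ a) ⇔ ((a ⇒ (b ⇒ a)) ⇒ (c ⇔ b))) ⇔ (¬(b ⇔ (b ⇔ a)) ⇔ (c ⇒ a)) = 0 ⇔ 3/4 = 1/4

1/4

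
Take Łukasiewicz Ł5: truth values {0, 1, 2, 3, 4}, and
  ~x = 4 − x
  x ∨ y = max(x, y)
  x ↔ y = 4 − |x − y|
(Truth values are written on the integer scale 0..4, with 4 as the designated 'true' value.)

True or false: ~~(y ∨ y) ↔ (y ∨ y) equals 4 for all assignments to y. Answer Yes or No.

Yes

y = 0 ↦ 4
y = 1 ↦ 4
y = 2 ↦ 4
y = 3 ↦ 4
y = 4 ↦ 4
Every assignment gives a value ≥ 4.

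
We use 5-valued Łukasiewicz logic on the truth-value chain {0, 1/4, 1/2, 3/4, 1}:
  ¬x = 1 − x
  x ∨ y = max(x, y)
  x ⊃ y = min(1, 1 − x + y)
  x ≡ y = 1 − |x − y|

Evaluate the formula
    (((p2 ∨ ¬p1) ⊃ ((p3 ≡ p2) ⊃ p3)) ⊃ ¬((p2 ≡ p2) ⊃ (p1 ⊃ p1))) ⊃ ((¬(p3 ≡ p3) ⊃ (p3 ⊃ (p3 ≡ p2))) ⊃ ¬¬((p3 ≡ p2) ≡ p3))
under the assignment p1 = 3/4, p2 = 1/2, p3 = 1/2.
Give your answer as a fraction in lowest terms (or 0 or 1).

1

¬p1 = ¬3/4 = 1/4
p2 ∨ ¬p1 = 1/2 ∨ 1/4 = 1/2
p3 ≡ p2 = 1/2 ≡ 1/2 = 1
(p3 ≡ p2) ⊃ p3 = 1 ⊃ 1/2 = 1/2
(p2 ∨ ¬p1) ⊃ ((p3 ≡ p2) ⊃ p3) = 1/2 ⊃ 1/2 = 1
p2 ≡ p2 = 1/2 ≡ 1/2 = 1
p1 ⊃ p1 = 3/4 ⊃ 3/4 = 1
(p2 ≡ p2) ⊃ (p1 ⊃ p1) = 1 ⊃ 1 = 1
¬((p2 ≡ p2) ⊃ (p1 ⊃ p1)) = ¬1 = 0
((p2 ∨ ¬p1) ⊃ ((p3 ≡ p2) ⊃ p3)) ⊃ ¬((p2 ≡ p2) ⊃ (p1 ⊃ p1)) = 1 ⊃ 0 = 0
p3 ≡ p3 = 1/2 ≡ 1/2 = 1
¬(p3 ≡ p3) = ¬1 = 0
p3 ≡ p2 = 1/2 ≡ 1/2 = 1
p3 ⊃ (p3 ≡ p2) = 1/2 ⊃ 1 = 1
¬(p3 ≡ p3) ⊃ (p3 ⊃ (p3 ≡ p2)) = 0 ⊃ 1 = 1
p3 ≡ p2 = 1/2 ≡ 1/2 = 1
(p3 ≡ p2) ≡ p3 = 1 ≡ 1/2 = 1/2
¬((p3 ≡ p2) ≡ p3) = ¬1/2 = 1/2
¬¬((p3 ≡ p2) ≡ p3) = ¬1/2 = 1/2
(¬(p3 ≡ p3) ⊃ (p3 ⊃ (p3 ≡ p2))) ⊃ ¬¬((p3 ≡ p2) ≡ p3) = 1 ⊃ 1/2 = 1/2
(((p2 ∨ ¬p1) ⊃ ((p3 ≡ p2) ⊃ p3)) ⊃ ¬((p2 ≡ p2) ⊃ (p1 ⊃ p1))) ⊃ ((¬(p3 ≡ p3) ⊃ (p3 ⊃ (p3 ≡ p2))) ⊃ ¬¬((p3 ≡ p2) ≡ p3)) = 0 ⊃ 1/2 = 1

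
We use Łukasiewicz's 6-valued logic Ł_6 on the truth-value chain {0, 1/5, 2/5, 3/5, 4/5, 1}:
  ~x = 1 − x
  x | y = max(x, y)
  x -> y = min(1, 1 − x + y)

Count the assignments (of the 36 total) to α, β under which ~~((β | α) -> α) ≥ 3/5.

30

value 1: 21 assignments (counts)
value 4/5: 5 assignments (counts)
value 3/5: 4 assignments (counts)
value 2/5: 3 assignments
value 1/5: 2 assignments
value 0: 1 assignment
So 30 of the 36 assignments meet the threshold.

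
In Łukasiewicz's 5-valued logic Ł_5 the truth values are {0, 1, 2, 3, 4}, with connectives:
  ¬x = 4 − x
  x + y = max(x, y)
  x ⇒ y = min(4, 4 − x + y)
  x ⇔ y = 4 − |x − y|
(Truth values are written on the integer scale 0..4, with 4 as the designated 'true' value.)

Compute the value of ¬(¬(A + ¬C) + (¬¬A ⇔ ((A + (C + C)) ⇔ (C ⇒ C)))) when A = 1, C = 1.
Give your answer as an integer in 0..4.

¬C = ¬1 = 3
A + ¬C = 1 + 3 = 3
¬(A + ¬C) = ¬3 = 1
¬A = ¬1 = 3
¬¬A = ¬3 = 1
C + C = 1 + 1 = 1
A + (C + C) = 1 + 1 = 1
C ⇒ C = 1 ⇒ 1 = 4
(A + (C + C)) ⇔ (C ⇒ C) = 1 ⇔ 4 = 1
¬¬A ⇔ ((A + (C + C)) ⇔ (C ⇒ C)) = 1 ⇔ 1 = 4
¬(A + ¬C) + (¬¬A ⇔ ((A + (C + C)) ⇔ (C ⇒ C))) = 1 + 4 = 4
¬(¬(A + ¬C) + (¬¬A ⇔ ((A + (C + C)) ⇔ (C ⇒ C)))) = ¬4 = 0

0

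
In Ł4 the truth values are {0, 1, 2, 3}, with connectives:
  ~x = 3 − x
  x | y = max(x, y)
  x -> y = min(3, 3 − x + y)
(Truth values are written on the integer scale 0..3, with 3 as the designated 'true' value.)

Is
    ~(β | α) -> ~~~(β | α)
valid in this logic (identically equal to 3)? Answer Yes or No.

Yes

α = 0, β = 0 ↦ 3
α = 0, β = 1 ↦ 3
α = 0, β = 2 ↦ 3
α = 0, β = 3 ↦ 3
α = 1, β = 0 ↦ 3
α = 1, β = 1 ↦ 3
α = 1, β = 2 ↦ 3
α = 1, β = 3 ↦ 3
α = 2, β = 0 ↦ 3
α = 2, β = 1 ↦ 3
α = 2, β = 2 ↦ 3
α = 2, β = 3 ↦ 3
α = 3, β = 0 ↦ 3
α = 3, β = 1 ↦ 3
α = 3, β = 2 ↦ 3
α = 3, β = 3 ↦ 3
Every assignment gives a value ≥ 3.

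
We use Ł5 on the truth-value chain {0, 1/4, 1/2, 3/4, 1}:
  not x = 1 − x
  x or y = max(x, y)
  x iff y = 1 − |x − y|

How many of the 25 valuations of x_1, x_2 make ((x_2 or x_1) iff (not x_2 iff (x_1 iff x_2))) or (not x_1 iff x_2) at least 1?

value 1: 8 assignments (counts)
value 3/4: 7 assignments
value 1/2: 6 assignments
value 1/4: 2 assignments
value 0: 2 assignments
So 8 of the 25 assignments meet the threshold.

8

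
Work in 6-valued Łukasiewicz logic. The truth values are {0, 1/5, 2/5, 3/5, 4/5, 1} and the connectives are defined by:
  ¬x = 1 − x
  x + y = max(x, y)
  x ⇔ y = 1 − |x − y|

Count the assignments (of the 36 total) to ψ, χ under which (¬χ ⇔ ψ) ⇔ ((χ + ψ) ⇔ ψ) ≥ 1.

value 1: 3 assignments (counts)
value 4/5: 15 assignments
value 3/5: 4 assignments
value 2/5: 9 assignments
value 1/5: 2 assignments
value 0: 3 assignments
So 3 of the 36 assignments meet the threshold.

3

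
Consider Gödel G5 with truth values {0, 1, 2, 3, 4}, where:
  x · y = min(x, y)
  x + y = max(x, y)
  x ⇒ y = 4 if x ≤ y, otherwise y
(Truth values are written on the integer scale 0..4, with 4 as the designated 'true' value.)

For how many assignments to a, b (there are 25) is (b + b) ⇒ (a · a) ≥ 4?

15

value 4: 15 assignments (counts)
value 3: 1 assignment
value 2: 2 assignments
value 1: 3 assignments
value 0: 4 assignments
So 15 of the 25 assignments meet the threshold.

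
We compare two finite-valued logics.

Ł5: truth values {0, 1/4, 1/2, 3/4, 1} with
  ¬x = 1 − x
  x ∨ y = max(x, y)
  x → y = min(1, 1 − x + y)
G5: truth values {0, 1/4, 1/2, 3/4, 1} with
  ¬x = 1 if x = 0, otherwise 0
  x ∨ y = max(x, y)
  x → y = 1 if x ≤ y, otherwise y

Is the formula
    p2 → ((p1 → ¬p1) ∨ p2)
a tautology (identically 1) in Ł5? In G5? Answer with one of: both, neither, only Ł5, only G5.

In Ł5: every assignment gives 1 — tautology.
In G5: every assignment gives 1 — tautology.

both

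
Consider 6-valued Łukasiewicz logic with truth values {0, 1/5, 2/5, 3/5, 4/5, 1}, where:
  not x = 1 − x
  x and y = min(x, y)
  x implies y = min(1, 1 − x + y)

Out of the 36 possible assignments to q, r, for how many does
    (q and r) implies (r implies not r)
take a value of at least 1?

value 1: 28 assignments (counts)
value 4/5: 2 assignments
value 3/5: 3 assignments
value 2/5: 1 assignment
value 1/5: 1 assignment
value 0: 1 assignment
So 28 of the 36 assignments meet the threshold.

28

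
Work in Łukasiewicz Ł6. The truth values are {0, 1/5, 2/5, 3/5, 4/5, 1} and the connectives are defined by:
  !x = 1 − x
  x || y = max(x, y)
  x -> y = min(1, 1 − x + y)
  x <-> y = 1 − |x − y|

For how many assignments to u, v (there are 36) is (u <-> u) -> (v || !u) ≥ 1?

value 1: 11 assignments (counts)
value 4/5: 9 assignments
value 3/5: 7 assignments
value 2/5: 5 assignments
value 1/5: 3 assignments
value 0: 1 assignment
So 11 of the 36 assignments meet the threshold.

11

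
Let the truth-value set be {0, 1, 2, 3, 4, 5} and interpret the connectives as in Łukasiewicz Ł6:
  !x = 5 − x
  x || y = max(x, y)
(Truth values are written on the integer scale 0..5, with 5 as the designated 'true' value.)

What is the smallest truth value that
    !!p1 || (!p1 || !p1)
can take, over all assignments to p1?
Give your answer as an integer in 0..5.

3

Take p1 = 2:
!p1 = !2 = 3
!!p1 = !3 = 2
!p1 = !2 = 3
!p1 = !2 = 3
!p1 || !p1 = 3 || 3 = 3
!!p1 || (!p1 || !p1) = 2 || 3 = 3
No assignment yields a value below 3, so this is the minimum.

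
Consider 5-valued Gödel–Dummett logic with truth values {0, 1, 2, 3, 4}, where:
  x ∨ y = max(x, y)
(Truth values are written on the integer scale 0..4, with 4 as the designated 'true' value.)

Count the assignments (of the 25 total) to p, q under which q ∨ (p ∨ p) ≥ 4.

9

value 4: 9 assignments (counts)
value 3: 7 assignments
value 2: 5 assignments
value 1: 3 assignments
value 0: 1 assignment
So 9 of the 25 assignments meet the threshold.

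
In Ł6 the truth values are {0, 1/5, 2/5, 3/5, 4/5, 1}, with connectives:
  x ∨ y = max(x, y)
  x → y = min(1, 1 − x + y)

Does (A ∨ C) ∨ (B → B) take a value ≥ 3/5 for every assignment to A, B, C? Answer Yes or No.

Yes

At A = 3/5, B = 1/5, C = 2/5, for instance:
A ∨ C = 3/5 ∨ 2/5 = 3/5
B → B = 1/5 → 1/5 = 1
(A ∨ C) ∨ (B → B) = 3/5 ∨ 1 = 1
and checking the remaining 215 assignments likewise gives ≥ 3/5 in every case.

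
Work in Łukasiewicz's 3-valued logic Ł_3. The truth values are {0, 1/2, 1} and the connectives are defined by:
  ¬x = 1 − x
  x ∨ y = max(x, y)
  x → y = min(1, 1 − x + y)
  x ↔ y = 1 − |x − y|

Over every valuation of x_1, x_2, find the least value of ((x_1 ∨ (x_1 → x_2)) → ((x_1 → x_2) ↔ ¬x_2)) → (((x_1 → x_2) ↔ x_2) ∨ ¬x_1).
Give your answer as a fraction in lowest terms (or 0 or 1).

1/2

Take x_1 = 1/2, x_2 = 0:
x_1 → x_2 = 1/2 → 0 = 1/2
x_1 ∨ (x_1 → x_2) = 1/2 ∨ 1/2 = 1/2
x_1 → x_2 = 1/2 → 0 = 1/2
¬x_2 = ¬0 = 1
(x_1 → x_2) ↔ ¬x_2 = 1/2 ↔ 1 = 1/2
(x_1 ∨ (x_1 → x_2)) → ((x_1 → x_2) ↔ ¬x_2) = 1/2 → 1/2 = 1
x_1 → x_2 = 1/2 → 0 = 1/2
(x_1 → x_2) ↔ x_2 = 1/2 ↔ 0 = 1/2
¬x_1 = ¬1/2 = 1/2
((x_1 → x_2) ↔ x_2) ∨ ¬x_1 = 1/2 ∨ 1/2 = 1/2
((x_1 ∨ (x_1 → x_2)) → ((x_1 → x_2) ↔ ¬x_2)) → (((x_1 → x_2) ↔ x_2) ∨ ¬x_1) = 1 → 1/2 = 1/2
No assignment yields a value below 1/2, so this is the minimum.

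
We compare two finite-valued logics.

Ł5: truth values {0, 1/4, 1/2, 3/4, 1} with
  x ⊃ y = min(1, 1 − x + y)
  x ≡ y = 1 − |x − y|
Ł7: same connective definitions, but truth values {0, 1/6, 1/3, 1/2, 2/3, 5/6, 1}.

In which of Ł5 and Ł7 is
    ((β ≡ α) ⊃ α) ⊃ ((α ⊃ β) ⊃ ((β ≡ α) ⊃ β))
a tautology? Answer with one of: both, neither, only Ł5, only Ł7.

In Ł5: every assignment gives 1 — tautology.
In Ł7: every assignment gives 1 — tautology.

both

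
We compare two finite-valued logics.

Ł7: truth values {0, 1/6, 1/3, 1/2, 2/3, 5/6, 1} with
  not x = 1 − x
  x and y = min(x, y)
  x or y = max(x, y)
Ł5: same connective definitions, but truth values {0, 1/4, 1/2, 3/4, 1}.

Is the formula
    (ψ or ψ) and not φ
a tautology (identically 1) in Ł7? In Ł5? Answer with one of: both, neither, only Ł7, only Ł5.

In Ł7: at φ = 0, ψ = 0 the value is 0 — not a tautology.
In Ł5: at φ = 0, ψ = 0 the value is 0 — not a tautology.

neither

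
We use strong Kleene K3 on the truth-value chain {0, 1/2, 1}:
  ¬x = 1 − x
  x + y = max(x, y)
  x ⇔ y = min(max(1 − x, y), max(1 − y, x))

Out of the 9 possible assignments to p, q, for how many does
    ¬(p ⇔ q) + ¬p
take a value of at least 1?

4

p = 0, q = 0 ↦ 1  ≥
p = 0, q = 1/2 ↦ 1  ≥
p = 0, q = 1 ↦ 1  ≥
p = 1/2, q = 0 ↦ 1/2  <
p = 1/2, q = 1/2 ↦ 1/2  <
p = 1/2, q = 1 ↦ 1/2  <
p = 1, q = 0 ↦ 1  ≥
p = 1, q = 1/2 ↦ 1/2  <
p = 1, q = 1 ↦ 0  <
So 4 of the 9 assignments meet the threshold.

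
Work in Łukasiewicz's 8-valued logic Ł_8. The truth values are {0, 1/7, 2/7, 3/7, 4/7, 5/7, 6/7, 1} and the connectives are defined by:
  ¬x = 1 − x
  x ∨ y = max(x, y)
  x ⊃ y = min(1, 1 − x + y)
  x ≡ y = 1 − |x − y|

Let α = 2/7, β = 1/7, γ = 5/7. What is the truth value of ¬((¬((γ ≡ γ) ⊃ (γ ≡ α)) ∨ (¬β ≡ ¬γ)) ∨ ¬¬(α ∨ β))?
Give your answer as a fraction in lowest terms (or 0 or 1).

γ ≡ γ = 5/7 ≡ 5/7 = 1
γ ≡ α = 5/7 ≡ 2/7 = 4/7
(γ ≡ γ) ⊃ (γ ≡ α) = 1 ⊃ 4/7 = 4/7
¬((γ ≡ γ) ⊃ (γ ≡ α)) = ¬4/7 = 3/7
¬β = ¬1/7 = 6/7
¬γ = ¬5/7 = 2/7
¬β ≡ ¬γ = 6/7 ≡ 2/7 = 3/7
¬((γ ≡ γ) ⊃ (γ ≡ α)) ∨ (¬β ≡ ¬γ) = 3/7 ∨ 3/7 = 3/7
α ∨ β = 2/7 ∨ 1/7 = 2/7
¬(α ∨ β) = ¬2/7 = 5/7
¬¬(α ∨ β) = ¬5/7 = 2/7
(¬((γ ≡ γ) ⊃ (γ ≡ α)) ∨ (¬β ≡ ¬γ)) ∨ ¬¬(α ∨ β) = 3/7 ∨ 2/7 = 3/7
¬((¬((γ ≡ γ) ⊃ (γ ≡ α)) ∨ (¬β ≡ ¬γ)) ∨ ¬¬(α ∨ β)) = ¬3/7 = 4/7

4/7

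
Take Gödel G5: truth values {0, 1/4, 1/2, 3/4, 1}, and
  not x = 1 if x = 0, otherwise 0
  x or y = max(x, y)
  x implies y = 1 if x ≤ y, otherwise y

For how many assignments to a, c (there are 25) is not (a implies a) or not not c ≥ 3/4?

20

value 1: 20 assignments (counts)
value 0: 5 assignments
So 20 of the 25 assignments meet the threshold.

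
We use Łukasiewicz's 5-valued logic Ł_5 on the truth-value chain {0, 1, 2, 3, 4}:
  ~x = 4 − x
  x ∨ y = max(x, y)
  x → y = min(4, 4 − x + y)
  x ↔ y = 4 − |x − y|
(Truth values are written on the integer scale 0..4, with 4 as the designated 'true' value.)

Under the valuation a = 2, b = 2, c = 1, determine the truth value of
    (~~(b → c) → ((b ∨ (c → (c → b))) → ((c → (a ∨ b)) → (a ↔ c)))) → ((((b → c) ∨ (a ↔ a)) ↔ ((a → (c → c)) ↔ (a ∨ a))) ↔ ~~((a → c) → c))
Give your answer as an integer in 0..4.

b → c = 2 → 1 = 3
~(b → c) = ~3 = 1
~~(b → c) = ~1 = 3
c → b = 1 → 2 = 4
c → (c → b) = 1 → 4 = 4
b ∨ (c → (c → b)) = 2 ∨ 4 = 4
a ∨ b = 2 ∨ 2 = 2
c → (a ∨ b) = 1 → 2 = 4
a ↔ c = 2 ↔ 1 = 3
(c → (a ∨ b)) → (a ↔ c) = 4 → 3 = 3
(b ∨ (c → (c → b))) → ((c → (a ∨ b)) → (a ↔ c)) = 4 → 3 = 3
~~(b → c) → ((b ∨ (c → (c → b))) → ((c → (a ∨ b)) → (a ↔ c))) = 3 → 3 = 4
b → c = 2 → 1 = 3
a ↔ a = 2 ↔ 2 = 4
(b → c) ∨ (a ↔ a) = 3 ∨ 4 = 4
c → c = 1 → 1 = 4
a → (c → c) = 2 → 4 = 4
a ∨ a = 2 ∨ 2 = 2
(a → (c → c)) ↔ (a ∨ a) = 4 ↔ 2 = 2
((b → c) ∨ (a ↔ a)) ↔ ((a → (c → c)) ↔ (a ∨ a)) = 4 ↔ 2 = 2
a → c = 2 → 1 = 3
(a → c) → c = 3 → 1 = 2
~((a → c) → c) = ~2 = 2
~~((a → c) → c) = ~2 = 2
(((b → c) ∨ (a ↔ a)) ↔ ((a → (c → c)) ↔ (a ∨ a))) ↔ ~~((a → c) → c) = 2 ↔ 2 = 4
(~~(b → c) → ((b ∨ (c → (c → b))) → ((c → (a ∨ b)) → (a ↔ c)))) → ((((b → c) ∨ (a ↔ a)) ↔ ((a → (c → c)) ↔ (a ∨ a))) ↔ ~~((a → c) → c)) = 4 → 4 = 4

4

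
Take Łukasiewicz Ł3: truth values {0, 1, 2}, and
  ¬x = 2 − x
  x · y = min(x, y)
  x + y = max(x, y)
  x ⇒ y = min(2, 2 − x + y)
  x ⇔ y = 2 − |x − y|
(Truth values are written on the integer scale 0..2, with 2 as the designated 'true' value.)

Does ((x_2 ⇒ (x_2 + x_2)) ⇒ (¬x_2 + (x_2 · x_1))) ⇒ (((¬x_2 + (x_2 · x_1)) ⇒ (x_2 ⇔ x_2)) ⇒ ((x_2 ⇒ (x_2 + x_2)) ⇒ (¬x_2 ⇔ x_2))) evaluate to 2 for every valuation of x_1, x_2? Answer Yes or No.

No

Counterexample: take x_1 = 0, x_2 = 0.
x_2 + x_2 = 0 + 0 = 0
x_2 ⇒ (x_2 + x_2) = 0 ⇒ 0 = 2
¬x_2 = ¬0 = 2
x_2 · x_1 = 0 · 0 = 0
¬x_2 + (x_2 · x_1) = 2 + 0 = 2
(x_2 ⇒ (x_2 + x_2)) ⇒ (¬x_2 + (x_2 · x_1)) = 2 ⇒ 2 = 2
¬x_2 = ¬0 = 2
x_2 · x_1 = 0 · 0 = 0
¬x_2 + (x_2 · x_1) = 2 + 0 = 2
x_2 ⇔ x_2 = 0 ⇔ 0 = 2
(¬x_2 + (x_2 · x_1)) ⇒ (x_2 ⇔ x_2) = 2 ⇒ 2 = 2
x_2 + x_2 = 0 + 0 = 0
x_2 ⇒ (x_2 + x_2) = 0 ⇒ 0 = 2
¬x_2 = ¬0 = 2
¬x_2 ⇔ x_2 = 2 ⇔ 0 = 0
(x_2 ⇒ (x_2 + x_2)) ⇒ (¬x_2 ⇔ x_2) = 2 ⇒ 0 = 0
((¬x_2 + (x_2 · x_1)) ⇒ (x_2 ⇔ x_2)) ⇒ ((x_2 ⇒ (x_2 + x_2)) ⇒ (¬x_2 ⇔ x_2)) = 2 ⇒ 0 = 0
((x_2 ⇒ (x_2 + x_2)) ⇒ (¬x_2 + (x_2 · x_1))) ⇒ (((¬x_2 + (x_2 · x_1)) ⇒ (x_2 ⇔ x_2)) ⇒ ((x_2 ⇒ (x_2 + x_2)) ⇒ (¬x_2 ⇔ x_2))) = 2 ⇒ 0 = 0
This gives 0 ≠ 2.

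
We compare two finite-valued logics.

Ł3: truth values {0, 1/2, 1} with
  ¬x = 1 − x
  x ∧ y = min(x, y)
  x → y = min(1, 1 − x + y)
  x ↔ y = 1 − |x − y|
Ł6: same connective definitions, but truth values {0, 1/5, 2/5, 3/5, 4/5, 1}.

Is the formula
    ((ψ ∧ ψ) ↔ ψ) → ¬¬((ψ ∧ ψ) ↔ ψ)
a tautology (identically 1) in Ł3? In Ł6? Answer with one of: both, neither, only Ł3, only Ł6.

In Ł3: every assignment gives 1 — tautology.
In Ł6: every assignment gives 1 — tautology.

both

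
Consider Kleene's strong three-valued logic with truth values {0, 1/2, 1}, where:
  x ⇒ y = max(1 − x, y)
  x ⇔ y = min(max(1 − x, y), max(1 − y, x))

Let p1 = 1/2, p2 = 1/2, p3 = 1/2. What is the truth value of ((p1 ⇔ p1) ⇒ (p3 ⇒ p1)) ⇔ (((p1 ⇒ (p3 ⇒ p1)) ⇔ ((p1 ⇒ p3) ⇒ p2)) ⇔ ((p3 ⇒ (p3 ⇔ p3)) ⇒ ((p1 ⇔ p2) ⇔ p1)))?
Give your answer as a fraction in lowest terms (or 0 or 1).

p1 ⇔ p1 = 1/2 ⇔ 1/2 = 1/2
p3 ⇒ p1 = 1/2 ⇒ 1/2 = 1/2
(p1 ⇔ p1) ⇒ (p3 ⇒ p1) = 1/2 ⇒ 1/2 = 1/2
p3 ⇒ p1 = 1/2 ⇒ 1/2 = 1/2
p1 ⇒ (p3 ⇒ p1) = 1/2 ⇒ 1/2 = 1/2
p1 ⇒ p3 = 1/2 ⇒ 1/2 = 1/2
(p1 ⇒ p3) ⇒ p2 = 1/2 ⇒ 1/2 = 1/2
(p1 ⇒ (p3 ⇒ p1)) ⇔ ((p1 ⇒ p3) ⇒ p2) = 1/2 ⇔ 1/2 = 1/2
p3 ⇔ p3 = 1/2 ⇔ 1/2 = 1/2
p3 ⇒ (p3 ⇔ p3) = 1/2 ⇒ 1/2 = 1/2
p1 ⇔ p2 = 1/2 ⇔ 1/2 = 1/2
(p1 ⇔ p2) ⇔ p1 = 1/2 ⇔ 1/2 = 1/2
(p3 ⇒ (p3 ⇔ p3)) ⇒ ((p1 ⇔ p2) ⇔ p1) = 1/2 ⇒ 1/2 = 1/2
((p1 ⇒ (p3 ⇒ p1)) ⇔ ((p1 ⇒ p3) ⇒ p2)) ⇔ ((p3 ⇒ (p3 ⇔ p3)) ⇒ ((p1 ⇔ p2) ⇔ p1)) = 1/2 ⇔ 1/2 = 1/2
((p1 ⇔ p1) ⇒ (p3 ⇒ p1)) ⇔ (((p1 ⇒ (p3 ⇒ p1)) ⇔ ((p1 ⇒ p3) ⇒ p2)) ⇔ ((p3 ⇒ (p3 ⇔ p3)) ⇒ ((p1 ⇔ p2) ⇔ p1))) = 1/2 ⇔ 1/2 = 1/2

1/2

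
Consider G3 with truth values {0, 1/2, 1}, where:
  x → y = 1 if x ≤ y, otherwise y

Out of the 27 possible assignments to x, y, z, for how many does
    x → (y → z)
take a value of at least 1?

value 1: 22 assignments (counts)
value 1/2: 1 assignment
value 0: 4 assignments
So 22 of the 27 assignments meet the threshold.

22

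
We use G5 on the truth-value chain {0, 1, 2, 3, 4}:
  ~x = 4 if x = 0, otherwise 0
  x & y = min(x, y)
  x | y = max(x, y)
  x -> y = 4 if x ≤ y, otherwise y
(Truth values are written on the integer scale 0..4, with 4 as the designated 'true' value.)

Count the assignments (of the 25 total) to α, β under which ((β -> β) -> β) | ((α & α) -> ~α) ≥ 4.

value 4: 9 assignments (counts)
value 3: 4 assignments
value 2: 4 assignments
value 1: 4 assignments
value 0: 4 assignments
So 9 of the 25 assignments meet the threshold.

9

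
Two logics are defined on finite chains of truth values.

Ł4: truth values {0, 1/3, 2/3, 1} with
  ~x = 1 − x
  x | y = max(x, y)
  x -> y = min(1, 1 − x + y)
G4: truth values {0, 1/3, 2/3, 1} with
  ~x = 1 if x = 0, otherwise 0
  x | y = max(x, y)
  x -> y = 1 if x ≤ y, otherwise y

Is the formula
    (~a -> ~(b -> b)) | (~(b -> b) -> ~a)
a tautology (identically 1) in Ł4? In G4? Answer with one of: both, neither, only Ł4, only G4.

In Ł4: every assignment gives 1 — tautology.
In G4: every assignment gives 1 — tautology.

both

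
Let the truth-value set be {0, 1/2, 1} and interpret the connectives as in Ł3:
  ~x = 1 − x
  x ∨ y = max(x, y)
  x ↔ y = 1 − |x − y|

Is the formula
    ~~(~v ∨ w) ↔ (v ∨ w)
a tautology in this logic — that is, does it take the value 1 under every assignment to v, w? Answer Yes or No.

Counterexample: take v = 0, w = 0.
~v = ~0 = 1
~v ∨ w = 1 ∨ 0 = 1
~(~v ∨ w) = ~1 = 0
~~(~v ∨ w) = ~0 = 1
v ∨ w = 0 ∨ 0 = 0
~~(~v ∨ w) ↔ (v ∨ w) = 1 ↔ 0 = 0
This gives 0 ≠ 1.

No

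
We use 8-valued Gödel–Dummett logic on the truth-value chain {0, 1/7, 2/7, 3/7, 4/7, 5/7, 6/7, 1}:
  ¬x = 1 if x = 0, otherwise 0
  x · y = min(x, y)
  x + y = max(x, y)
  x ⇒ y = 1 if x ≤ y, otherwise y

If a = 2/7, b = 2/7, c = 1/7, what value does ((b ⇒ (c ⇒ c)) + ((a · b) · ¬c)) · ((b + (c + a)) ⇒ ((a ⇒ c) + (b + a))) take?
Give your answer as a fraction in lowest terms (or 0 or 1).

c ⇒ c = 1/7 ⇒ 1/7 = 1
b ⇒ (c ⇒ c) = 2/7 ⇒ 1 = 1
a · b = 2/7 · 2/7 = 2/7
¬c = ¬1/7 = 0
(a · b) · ¬c = 2/7 · 0 = 0
(b ⇒ (c ⇒ c)) + ((a · b) · ¬c) = 1 + 0 = 1
c + a = 1/7 + 2/7 = 2/7
b + (c + a) = 2/7 + 2/7 = 2/7
a ⇒ c = 2/7 ⇒ 1/7 = 1/7
b + a = 2/7 + 2/7 = 2/7
(a ⇒ c) + (b + a) = 1/7 + 2/7 = 2/7
(b + (c + a)) ⇒ ((a ⇒ c) + (b + a)) = 2/7 ⇒ 2/7 = 1
((b ⇒ (c ⇒ c)) + ((a · b) · ¬c)) · ((b + (c + a)) ⇒ ((a ⇒ c) + (b + a))) = 1 · 1 = 1

1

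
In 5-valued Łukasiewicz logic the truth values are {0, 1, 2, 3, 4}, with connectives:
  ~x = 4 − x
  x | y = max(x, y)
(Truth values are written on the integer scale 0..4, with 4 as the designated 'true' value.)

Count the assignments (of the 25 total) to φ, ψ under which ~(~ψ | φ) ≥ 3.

value 4: 1 assignment (counts)
value 3: 3 assignments (counts)
value 2: 5 assignments
value 1: 7 assignments
value 0: 9 assignments
So 4 of the 25 assignments meet the threshold.

4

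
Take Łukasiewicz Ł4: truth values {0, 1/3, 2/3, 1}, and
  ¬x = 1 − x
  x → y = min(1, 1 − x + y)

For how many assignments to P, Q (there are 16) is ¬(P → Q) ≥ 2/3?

3

P = 0, Q = 0 ↦ 0  <
P = 0, Q = 1/3 ↦ 0  <
P = 0, Q = 2/3 ↦ 0  <
P = 0, Q = 1 ↦ 0  <
P = 1/3, Q = 0 ↦ 1/3  <
P = 1/3, Q = 1/3 ↦ 0  <
P = 1/3, Q = 2/3 ↦ 0  <
P = 1/3, Q = 1 ↦ 0  <
P = 2/3, Q = 0 ↦ 2/3  ≥
P = 2/3, Q = 1/3 ↦ 1/3  <
P = 2/3, Q = 2/3 ↦ 0  <
P = 2/3, Q = 1 ↦ 0  <
P = 1, Q = 0 ↦ 1  ≥
P = 1, Q = 1/3 ↦ 2/3  ≥
P = 1, Q = 2/3 ↦ 1/3  <
P = 1, Q = 1 ↦ 0  <
So 3 of the 16 assignments meet the threshold.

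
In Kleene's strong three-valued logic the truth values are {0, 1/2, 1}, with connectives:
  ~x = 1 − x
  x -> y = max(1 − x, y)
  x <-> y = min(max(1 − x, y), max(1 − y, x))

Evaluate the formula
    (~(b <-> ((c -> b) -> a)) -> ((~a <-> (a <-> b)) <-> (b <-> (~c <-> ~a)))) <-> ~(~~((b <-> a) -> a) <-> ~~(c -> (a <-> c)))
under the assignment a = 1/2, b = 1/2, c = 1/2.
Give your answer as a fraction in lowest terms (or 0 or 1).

c -> b = 1/2 -> 1/2 = 1/2
(c -> b) -> a = 1/2 -> 1/2 = 1/2
b <-> ((c -> b) -> a) = 1/2 <-> 1/2 = 1/2
~(b <-> ((c -> b) -> a)) = ~1/2 = 1/2
~a = ~1/2 = 1/2
a <-> b = 1/2 <-> 1/2 = 1/2
~a <-> (a <-> b) = 1/2 <-> 1/2 = 1/2
~c = ~1/2 = 1/2
~a = ~1/2 = 1/2
~c <-> ~a = 1/2 <-> 1/2 = 1/2
b <-> (~c <-> ~a) = 1/2 <-> 1/2 = 1/2
(~a <-> (a <-> b)) <-> (b <-> (~c <-> ~a)) = 1/2 <-> 1/2 = 1/2
~(b <-> ((c -> b) -> a)) -> ((~a <-> (a <-> b)) <-> (b <-> (~c <-> ~a))) = 1/2 -> 1/2 = 1/2
b <-> a = 1/2 <-> 1/2 = 1/2
(b <-> a) -> a = 1/2 -> 1/2 = 1/2
~((b <-> a) -> a) = ~1/2 = 1/2
~~((b <-> a) -> a) = ~1/2 = 1/2
a <-> c = 1/2 <-> 1/2 = 1/2
c -> (a <-> c) = 1/2 -> 1/2 = 1/2
~(c -> (a <-> c)) = ~1/2 = 1/2
~~(c -> (a <-> c)) = ~1/2 = 1/2
~~((b <-> a) -> a) <-> ~~(c -> (a <-> c)) = 1/2 <-> 1/2 = 1/2
~(~~((b <-> a) -> a) <-> ~~(c -> (a <-> c))) = ~1/2 = 1/2
(~(b <-> ((c -> b) -> a)) -> ((~a <-> (a <-> b)) <-> (b <-> (~c <-> ~a)))) <-> ~(~~((b <-> a) -> a) <-> ~~(c -> (a <-> c))) = 1/2 <-> 1/2 = 1/2

1/2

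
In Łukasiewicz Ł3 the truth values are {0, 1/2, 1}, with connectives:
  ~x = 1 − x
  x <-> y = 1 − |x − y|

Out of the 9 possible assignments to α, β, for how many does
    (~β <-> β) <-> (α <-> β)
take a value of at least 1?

3

α = 0, β = 0 ↦ 0  <
α = 0, β = 1/2 ↦ 1/2  <
α = 0, β = 1 ↦ 1  ≥
α = 1/2, β = 0 ↦ 1/2  <
α = 1/2, β = 1/2 ↦ 1  ≥
α = 1/2, β = 1 ↦ 1/2  <
α = 1, β = 0 ↦ 1  ≥
α = 1, β = 1/2 ↦ 1/2  <
α = 1, β = 1 ↦ 0  <
So 3 of the 9 assignments meet the threshold.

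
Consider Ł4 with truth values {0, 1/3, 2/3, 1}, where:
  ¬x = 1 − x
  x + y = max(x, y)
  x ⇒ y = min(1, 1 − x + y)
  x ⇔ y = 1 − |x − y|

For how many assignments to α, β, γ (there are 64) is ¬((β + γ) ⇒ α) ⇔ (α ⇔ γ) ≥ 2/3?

37

value 1: 9 assignments (counts)
value 2/3: 28 assignments (counts)
value 1/3: 13 assignments
value 0: 14 assignments
So 37 of the 64 assignments meet the threshold.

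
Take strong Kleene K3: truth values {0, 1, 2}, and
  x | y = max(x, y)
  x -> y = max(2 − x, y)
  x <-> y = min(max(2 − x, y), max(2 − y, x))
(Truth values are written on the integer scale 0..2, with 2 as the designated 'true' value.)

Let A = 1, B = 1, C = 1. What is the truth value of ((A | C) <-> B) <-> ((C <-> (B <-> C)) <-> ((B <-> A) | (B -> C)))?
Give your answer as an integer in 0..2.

1

A | C = 1 | 1 = 1
(A | C) <-> B = 1 <-> 1 = 1
B <-> C = 1 <-> 1 = 1
C <-> (B <-> C) = 1 <-> 1 = 1
B <-> A = 1 <-> 1 = 1
B -> C = 1 -> 1 = 1
(B <-> A) | (B -> C) = 1 | 1 = 1
(C <-> (B <-> C)) <-> ((B <-> A) | (B -> C)) = 1 <-> 1 = 1
((A | C) <-> B) <-> ((C <-> (B <-> C)) <-> ((B <-> A) | (B -> C))) = 1 <-> 1 = 1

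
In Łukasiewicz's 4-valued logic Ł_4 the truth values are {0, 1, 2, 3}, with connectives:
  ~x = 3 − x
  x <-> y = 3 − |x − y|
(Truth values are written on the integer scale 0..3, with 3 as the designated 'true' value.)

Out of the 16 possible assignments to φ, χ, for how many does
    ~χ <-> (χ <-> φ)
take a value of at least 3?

φ = 0, χ = 0 ↦ 3  ≥
φ = 0, χ = 1 ↦ 3  ≥
φ = 0, χ = 2 ↦ 3  ≥
φ = 0, χ = 3 ↦ 3  ≥
φ = 1, χ = 0 ↦ 2  <
φ = 1, χ = 1 ↦ 2  <
φ = 1, χ = 2 ↦ 2  <
φ = 1, χ = 3 ↦ 2  <
φ = 2, χ = 0 ↦ 1  <
φ = 2, χ = 1 ↦ 3  ≥
φ = 2, χ = 2 ↦ 1  <
φ = 2, χ = 3 ↦ 1  <
φ = 3, χ = 0 ↦ 0  <
φ = 3, χ = 1 ↦ 2  <
φ = 3, χ = 2 ↦ 2  <
φ = 3, χ = 3 ↦ 0  <
So 5 of the 16 assignments meet the threshold.

5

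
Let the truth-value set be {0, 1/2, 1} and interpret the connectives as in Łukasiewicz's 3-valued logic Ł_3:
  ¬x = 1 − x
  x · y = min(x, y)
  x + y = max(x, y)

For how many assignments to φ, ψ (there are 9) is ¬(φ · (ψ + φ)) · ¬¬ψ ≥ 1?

φ = 0, ψ = 0 ↦ 0  <
φ = 0, ψ = 1/2 ↦ 1/2  <
φ = 0, ψ = 1 ↦ 1  ≥
φ = 1/2, ψ = 0 ↦ 0  <
φ = 1/2, ψ = 1/2 ↦ 1/2  <
φ = 1/2, ψ = 1 ↦ 1/2  <
φ = 1, ψ = 0 ↦ 0  <
φ = 1, ψ = 1/2 ↦ 0  <
φ = 1, ψ = 1 ↦ 0  <
So 1 of the 9 assignments meets the threshold.

1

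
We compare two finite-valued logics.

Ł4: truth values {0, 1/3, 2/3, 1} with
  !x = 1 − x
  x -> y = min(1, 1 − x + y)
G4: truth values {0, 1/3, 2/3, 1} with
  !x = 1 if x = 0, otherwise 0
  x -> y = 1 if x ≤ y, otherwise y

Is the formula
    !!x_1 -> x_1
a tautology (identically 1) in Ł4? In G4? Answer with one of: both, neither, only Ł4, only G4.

In Ł4: every assignment gives 1 — tautology.
In G4: at x_1 = 1/3 the value is 1/3 — not a tautology.

only Ł4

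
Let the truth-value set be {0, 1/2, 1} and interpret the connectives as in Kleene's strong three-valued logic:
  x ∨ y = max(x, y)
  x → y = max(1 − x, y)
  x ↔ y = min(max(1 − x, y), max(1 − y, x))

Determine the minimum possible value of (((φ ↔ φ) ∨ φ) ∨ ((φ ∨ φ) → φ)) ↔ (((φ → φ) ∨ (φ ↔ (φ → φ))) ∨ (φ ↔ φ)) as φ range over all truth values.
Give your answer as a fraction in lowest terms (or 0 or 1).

1/2

Take φ = 1/2:
φ ↔ φ = 1/2 ↔ 1/2 = 1/2
(φ ↔ φ) ∨ φ = 1/2 ∨ 1/2 = 1/2
φ ∨ φ = 1/2 ∨ 1/2 = 1/2
(φ ∨ φ) → φ = 1/2 → 1/2 = 1/2
((φ ↔ φ) ∨ φ) ∨ ((φ ∨ φ) → φ) = 1/2 ∨ 1/2 = 1/2
φ → φ = 1/2 → 1/2 = 1/2
φ → φ = 1/2 → 1/2 = 1/2
φ ↔ (φ → φ) = 1/2 ↔ 1/2 = 1/2
(φ → φ) ∨ (φ ↔ (φ → φ)) = 1/2 ∨ 1/2 = 1/2
φ ↔ φ = 1/2 ↔ 1/2 = 1/2
((φ → φ) ∨ (φ ↔ (φ → φ))) ∨ (φ ↔ φ) = 1/2 ∨ 1/2 = 1/2
(((φ ↔ φ) ∨ φ) ∨ ((φ ∨ φ) → φ)) ↔ (((φ → φ) ∨ (φ ↔ (φ → φ))) ∨ (φ ↔ φ)) = 1/2 ↔ 1/2 = 1/2
No assignment yields a value below 1/2, so this is the minimum.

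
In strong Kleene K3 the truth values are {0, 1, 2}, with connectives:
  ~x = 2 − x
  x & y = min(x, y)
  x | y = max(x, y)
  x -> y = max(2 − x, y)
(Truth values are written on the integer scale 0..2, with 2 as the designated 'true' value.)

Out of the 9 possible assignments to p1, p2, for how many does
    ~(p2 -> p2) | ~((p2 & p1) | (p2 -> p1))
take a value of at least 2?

p1 = 0, p2 = 0 ↦ 0  <
p1 = 0, p2 = 1 ↦ 1  <
p1 = 0, p2 = 2 ↦ 2  ≥
p1 = 1, p2 = 0 ↦ 0  <
p1 = 1, p2 = 1 ↦ 1  <
p1 = 1, p2 = 2 ↦ 1  <
p1 = 2, p2 = 0 ↦ 0  <
p1 = 2, p2 = 1 ↦ 1  <
p1 = 2, p2 = 2 ↦ 0  <
So 1 of the 9 assignments meets the threshold.

1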